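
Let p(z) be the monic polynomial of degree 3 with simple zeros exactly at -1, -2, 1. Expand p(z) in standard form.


The polynomial is p(z) = ∏_{α ∈ S} (z − α), where S = {-1, -2, 1}.
Expanding the product yields: p(z) = z^3 + 2·z^2 -z -2.
The resulting polynomial has degree 3 and real coefficients as required.

p(z) = z^3 + 2·z^2 -z -2.


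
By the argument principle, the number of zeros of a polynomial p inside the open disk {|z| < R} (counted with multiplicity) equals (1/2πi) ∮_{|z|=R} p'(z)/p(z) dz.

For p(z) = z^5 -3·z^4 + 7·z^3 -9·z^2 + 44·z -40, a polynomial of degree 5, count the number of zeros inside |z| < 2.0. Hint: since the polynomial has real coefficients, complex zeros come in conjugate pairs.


The zeros of p are: 1, (-1 + 2i), (-1 - 2i), (2 + 2i), (2 - 2i).
Their magnitudes are: 1, 2.236, 2.236, 2.828, 2.828.
Zeros with |z| < R = 2.0: 1.
Count = 1.
By the argument principle, (1/2πi) ∮_{|z|=R} p'(z)/p(z) dz equals exactly this count.

Number of zeros inside |z| < 2.0: 1.


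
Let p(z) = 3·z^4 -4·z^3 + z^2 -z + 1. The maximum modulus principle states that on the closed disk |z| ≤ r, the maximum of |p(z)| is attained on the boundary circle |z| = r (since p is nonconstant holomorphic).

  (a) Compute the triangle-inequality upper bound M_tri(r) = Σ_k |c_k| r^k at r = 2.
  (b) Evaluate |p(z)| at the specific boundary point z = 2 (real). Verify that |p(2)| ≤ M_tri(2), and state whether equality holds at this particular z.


Coefficients: c_0 = 1, c_1 = -1, c_2 = 1, c_3 = -4, c_4 = 3. Radius r = 2.
Part (a). Triangle bound: M_tri(r) = Σ_k |c_k| r^k
  = |1|·2^0 + |-1|·2^1 + |1|·2^2 + |-4|·2^3 + |3|·2^4
  = 1 + 2 + 4 + 32 + 48 = 87.
This bounds M(r) := max_{|z|=r} |p(z)| from above; equality holds iff all terms c_k z^k can be made to align in phase at a single z on |z|=r.
Part (b). At z = 2 (real, on the circle |z| = r):
  p(2) = (1)·2^0 + (-1)·2^1 + (1)·2^2 + (-4)·2^3 + (3)·2^4 = 19.
  |p(2)| = 19.
Check: |p(2)| = 19 ≤ 87 = M_tri(2). ✓ Equality does not hold at z = 2 (the coefficients have mixed signs, so the terms do not all align in phase there).

M_tri(2) = 87; |p(2)| = 19; equality at z=2: no.


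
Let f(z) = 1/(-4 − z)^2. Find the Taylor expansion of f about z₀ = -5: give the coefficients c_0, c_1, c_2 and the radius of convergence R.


Let w = z − z₀, so z = z₀ + w.
Then -4 − z = -4 − (z₀ + w) = (-4 − z₀) − w = 1 − w.
f(z) = 1/(1 − w)^2 = (1/(1)^2) · (1 − w/(1))^{−2}.
By the binomial series (1−u)^{−2} = Σ_{n≥0} C(n+1, 1) u^n for |u|<1, with u = w/(1):
  c_n = C(n+1, 1) / (1)^(n+2).
  c_0 = 1/(1)^2 = 1.
  c_1 = 2/(1)^3 = 2.
  c_2 = 3/(1)^4 = 3.
The series is valid for |w/d| < 1, i.e. |z − z₀| < |d|.
Radius of convergence: R = |-4 − z₀| = |1| = 1 (distance from z₀ to the singularity z = -4).

c_0 = 1, c_1 = 2, c_2 = 3; R = 1.


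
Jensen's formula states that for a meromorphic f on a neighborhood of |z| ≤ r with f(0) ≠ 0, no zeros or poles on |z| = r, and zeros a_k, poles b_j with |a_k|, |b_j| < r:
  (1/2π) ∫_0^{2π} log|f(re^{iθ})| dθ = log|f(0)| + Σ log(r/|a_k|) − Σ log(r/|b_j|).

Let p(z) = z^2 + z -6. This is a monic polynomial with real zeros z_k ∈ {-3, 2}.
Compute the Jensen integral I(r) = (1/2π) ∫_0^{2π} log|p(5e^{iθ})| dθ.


Zeros: -3, 2; r = 5.
Inside |z| < r: -3, 2. Outside (|z| ≥ r): ∅.
p(0) = -6, so log|p(0)| = log(6) = 1.7918.
Apply Jensen: I(r) = log|p(0)| + Σ_k log(r/|z_k|), summed over zeros inside |z| < r.
  log(r/|z_k|) for z_k = -3: log(5/3) = 0.5108
  log(r/|z_k|) for z_k = 2: log(5/2) = 0.9163
Sum over inside zeros: 1.4271.
I(r) = log|p(0)| + (inside sum) = 1.7918 + 1.4271 = 3.2189.
Closed form (all zeros inside, monic): I(r) = n·log(r) = 2·log(5) = 3.2189. ✓

I(r) ≈ 3.2189.


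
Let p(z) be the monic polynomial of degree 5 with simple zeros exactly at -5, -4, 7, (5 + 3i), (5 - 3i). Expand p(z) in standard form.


The polynomial is p(z) = ∏_{α ∈ S} (z − α), where S = {-5, -4, 7, (5 + 3i), (5 - 3i)}.
Expanding the product yields: p(z) = z^5 -8·z^4 -29·z^3 + 358·z^2 -62·z -4760.
Note conjugate pairs combine to real quadratics: (z − (5+3i))(z − (5−3i)) = z² − 10z + 34.
The resulting polynomial has degree 5 and real coefficients as required.

p(z) = z^5 -8·z^4 -29·z^3 + 358·z^2 -62·z -4760.


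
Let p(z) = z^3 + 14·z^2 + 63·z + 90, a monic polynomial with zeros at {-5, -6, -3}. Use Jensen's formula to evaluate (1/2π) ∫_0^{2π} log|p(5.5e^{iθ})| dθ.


Zeros: -6, -5, -3; r = 5.5.
Inside |z| < r: -5, -3. Outside (|z| ≥ r): -6.
p(0) = 90, so log|p(0)| = log(90) = 4.4998.
Apply Jensen: I(r) = log|p(0)| + Σ_k log(r/|z_k|), summed over zeros inside |z| < r.
  log(r/|z_k|) for z_k = -5: log(5.5/5) = 0.0953
  log(r/|z_k|) for z_k = -3: log(5.5/3) = 0.6061
  Outside zeros (-6) contribute nothing to the Jensen sum.
Sum over inside zeros: 0.7014.
I(r) = log|p(0)| + (inside sum) = 4.4998 + 0.7014 = 5.2013.
Note: since some zeros are outside |z| ≤ r, the simplified n·log(r) form does NOT apply — only the inside zeros contribute.

I(r) ≈ 5.2013.


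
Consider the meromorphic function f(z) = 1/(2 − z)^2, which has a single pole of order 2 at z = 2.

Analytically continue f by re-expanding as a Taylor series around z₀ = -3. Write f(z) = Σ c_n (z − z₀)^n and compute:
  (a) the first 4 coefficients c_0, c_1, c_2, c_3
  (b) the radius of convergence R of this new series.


Let w = z − z₀, so z = z₀ + w.
Then 2 − z = 2 − (z₀ + w) = (2 − z₀) − w = 5 − w.
f(z) = 1/(5 − w)^2 = (1/(5)^2) · (1 − w/(5))^{−2}.
By the binomial series (1−u)^{−2} = Σ_{n≥0} C(n+1, 1) u^n for |u|<1, with u = w/(5):
  c_n = C(n+1, 1) / (5)^(n+2).
  c_0 = 1/(5)^2 = 1/25.
  c_1 = 2/(5)^3 = 2/125.
  c_2 = 3/(5)^4 = 3/625.
  c_3 = 4/(5)^5 = 4/3125.
The series is valid for |w/d| < 1, i.e. |z − z₀| < |d|.
Radius of convergence: R = |2 − z₀| = |5| = 5 (distance from z₀ to the singularity z = 2).

c_0 = 1/25, c_1 = 2/125, c_2 = 3/625, c_3 = 4/3125; R = 5.


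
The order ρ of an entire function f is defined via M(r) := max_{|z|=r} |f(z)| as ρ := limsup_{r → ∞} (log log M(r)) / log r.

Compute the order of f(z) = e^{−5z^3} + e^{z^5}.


Each summand is entire of order 3 and 5 respectively (as in the single-exponential case). The order of a sum is at most the max of the orders, so ρ ≤ 5. For the lower bound: on |z|=r choose arg z so that 1z^5 is real positive; then |e^{1z^5}| = e^{1r^5} while |e^{-5z^3}| ≤ e^{5r^3} = o(e^{1r^5}). So |f| ≥ e^{1r^5}(1 − o(1)) and ρ ≥ 5. Hence ρ = max(3, 5) = 5.
Therefore ρ = 5.

Order ρ = 5.


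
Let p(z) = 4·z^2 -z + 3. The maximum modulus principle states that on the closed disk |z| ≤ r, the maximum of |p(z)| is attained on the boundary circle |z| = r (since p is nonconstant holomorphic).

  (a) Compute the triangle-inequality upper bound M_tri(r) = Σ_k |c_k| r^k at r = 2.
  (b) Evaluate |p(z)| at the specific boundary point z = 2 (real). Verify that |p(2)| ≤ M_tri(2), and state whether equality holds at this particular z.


Coefficients: c_0 = 3, c_1 = -1, c_2 = 4. Radius r = 2.
Part (a). Triangle bound: M_tri(r) = Σ_k |c_k| r^k
  = |3|·2^0 + |-1|·2^1 + |4|·2^2
  = 3 + 2 + 16 = 21.
This bounds M(r) := max_{|z|=r} |p(z)| from above; equality holds iff all terms c_k z^k can be made to align in phase at a single z on |z|=r.
Part (b). At z = 2 (real, on the circle |z| = r):
  p(2) = (3)·2^0 + (-1)·2^1 + (4)·2^2 = 17.
  |p(2)| = 17.
Check: |p(2)| = 17 ≤ 21 = M_tri(2). ✓ Equality does not hold at z = 2 (the coefficients have mixed signs, so the terms do not all align in phase there).

M_tri(2) = 21; |p(2)| = 17; equality at z=2: no.


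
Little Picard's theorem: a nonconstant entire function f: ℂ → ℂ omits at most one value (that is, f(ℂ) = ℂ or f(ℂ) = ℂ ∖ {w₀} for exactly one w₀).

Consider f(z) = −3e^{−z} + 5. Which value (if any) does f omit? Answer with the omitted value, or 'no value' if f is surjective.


Little Picard bounds the complement of f(ℂ) to at most one point.
e^{−z} is never zero on ℂ, so -3·e^{−z} takes every value in ℂ ∖ {0}. Adding 5 shifts the range to ℂ ∖ {5}. Thus f omits exactly the value 5.

Omitted value: 5.


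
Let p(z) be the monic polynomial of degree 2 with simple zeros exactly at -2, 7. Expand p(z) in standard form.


The polynomial is p(z) = ∏_{α ∈ S} (z − α), where S = {-2, 7}.
Expanding the product yields: p(z) = z^2 -5·z -14.
The resulting polynomial has degree 2 and real coefficients as required.

p(z) = z^2 -5·z -14.


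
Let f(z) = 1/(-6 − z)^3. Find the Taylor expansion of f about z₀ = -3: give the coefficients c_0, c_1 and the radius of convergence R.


Let w = z − z₀, so z = z₀ + w.
Then -6 − z = -6 − (z₀ + w) = (-6 − z₀) − w = -3 − w.
f(z) = 1/(-3 − w)^3 = (1/(-3)^3) · (1 − w/(-3))^{−3}.
By the binomial series (1−u)^{−3} = Σ_{n≥0} C(n+2, 2) u^n for |u|<1, with u = w/(-3):
  c_n = C(n+2, 2) / (-3)^(n+3).
  c_0 = 1/(-3)^3 = -1/27.
  c_1 = 3/(-3)^4 = 1/27.
The series is valid for |w/d| < 1, i.e. |z − z₀| < |d|.
Radius of convergence: R = |-6 − z₀| = |-3| = 3 (distance from z₀ to the singularity z = -6).

c_0 = -1/27, c_1 = 1/27; R = 3.


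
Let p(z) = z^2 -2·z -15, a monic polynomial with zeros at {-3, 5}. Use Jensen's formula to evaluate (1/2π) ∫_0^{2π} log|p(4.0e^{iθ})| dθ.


Zeros: -3, 5; r = 4.0.
Inside |z| < r: -3. Outside (|z| ≥ r): 5.
p(0) = -15, so log|p(0)| = log(15) = 2.7081.
Apply Jensen: I(r) = log|p(0)| + Σ_k log(r/|z_k|), summed over zeros inside |z| < r.
  log(r/|z_k|) for z_k = -3: log(4.0/3) = 0.2877
  Outside zeros (5) contribute nothing to the Jensen sum.
Sum over inside zeros: 0.2877.
I(r) = log|p(0)| + (inside sum) = 2.7081 + 0.2877 = 2.9957.
Note: since some zeros are outside |z| ≤ r, the simplified n·log(r) form does NOT apply — only the inside zeros contribute.

I(r) ≈ 2.9957.


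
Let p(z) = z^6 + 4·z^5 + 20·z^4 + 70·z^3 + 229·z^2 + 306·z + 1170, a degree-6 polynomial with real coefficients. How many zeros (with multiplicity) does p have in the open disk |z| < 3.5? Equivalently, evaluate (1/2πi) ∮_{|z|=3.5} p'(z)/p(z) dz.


The zeros of p are: (-3 + 2i), (-3 - 2i), (1 + 3i), (1 - 3i), (0 + 3i), (0 - 3i).
Their magnitudes are: 3.606, 3.606, 3.162, 3.162, 3, 3.
Zeros with |z| < R = 3.5: (1 + 3i), (1 - 3i), (0 + 3i), (0 - 3i).
Count = 4.
By the argument principle, (1/2πi) ∮_{|z|=R} p'(z)/p(z) dz equals exactly this count.

Number of zeros inside |z| < 3.5: 4.


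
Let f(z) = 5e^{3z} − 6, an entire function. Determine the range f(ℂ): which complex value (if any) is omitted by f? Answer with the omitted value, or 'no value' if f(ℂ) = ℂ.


Little Picard bounds the complement of f(ℂ) to at most one point.
e^{3z} is never zero on ℂ, so 5·e^{3z} takes every value in ℂ ∖ {0}. Adding -6 shifts the range to ℂ ∖ {-6}. Thus f omits exactly the value -6.

Omitted value: -6.


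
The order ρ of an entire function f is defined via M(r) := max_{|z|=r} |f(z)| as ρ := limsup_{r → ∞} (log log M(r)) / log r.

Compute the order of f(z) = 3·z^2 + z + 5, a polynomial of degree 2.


|f(z)| ≤ Σ|c_k|·r^k = O(r^2) as r → ∞. Polynomial growth is O(e^{r^ε}) for every ε > 0 (since r^2/e^{r^ε} → 0), so ρ ≤ ε for all ε > 0, i.e. ρ = 0. Every nonconstant polynomial has order 0.
Therefore ρ = 0.

Order ρ = 0.


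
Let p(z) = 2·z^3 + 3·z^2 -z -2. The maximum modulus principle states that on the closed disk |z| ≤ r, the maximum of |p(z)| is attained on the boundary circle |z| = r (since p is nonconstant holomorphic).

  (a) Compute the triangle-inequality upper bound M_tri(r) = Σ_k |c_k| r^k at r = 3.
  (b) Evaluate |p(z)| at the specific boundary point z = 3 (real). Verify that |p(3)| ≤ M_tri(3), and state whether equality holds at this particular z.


Coefficients: c_0 = -2, c_1 = -1, c_2 = 3, c_3 = 2. Radius r = 3.
Part (a). Triangle bound: M_tri(r) = Σ_k |c_k| r^k
  = |-2|·3^0 + |-1|·3^1 + |3|·3^2 + |2|·3^3
  = 2 + 3 + 27 + 54 = 86.
This bounds M(r) := max_{|z|=r} |p(z)| from above; equality holds iff all terms c_k z^k can be made to align in phase at a single z on |z|=r.
Part (b). At z = 3 (real, on the circle |z| = r):
  p(3) = (-2)·3^0 + (-1)·3^1 + (3)·3^2 + (2)·3^3 = 76.
  |p(3)| = 76.
Check: |p(3)| = 76 ≤ 86 = M_tri(3). ✓ Equality does not hold at z = 3 (the coefficients have mixed signs, so the terms do not all align in phase there).

M_tri(3) = 86; |p(3)| = 76; equality at z=3: no.


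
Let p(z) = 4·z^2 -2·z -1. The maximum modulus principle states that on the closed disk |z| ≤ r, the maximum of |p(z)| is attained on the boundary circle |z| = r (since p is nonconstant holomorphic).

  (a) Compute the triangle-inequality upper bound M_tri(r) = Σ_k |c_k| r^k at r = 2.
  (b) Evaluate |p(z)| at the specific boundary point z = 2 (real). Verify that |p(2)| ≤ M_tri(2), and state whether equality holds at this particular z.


Coefficients: c_0 = -1, c_1 = -2, c_2 = 4. Radius r = 2.
Part (a). Triangle bound: M_tri(r) = Σ_k |c_k| r^k
  = |-1|·2^0 + |-2|·2^1 + |4|·2^2
  = 1 + 4 + 16 = 21.
This bounds M(r) := max_{|z|=r} |p(z)| from above; equality holds iff all terms c_k z^k can be made to align in phase at a single z on |z|=r.
Part (b). At z = 2 (real, on the circle |z| = r):
  p(2) = (-1)·2^0 + (-2)·2^1 + (4)·2^2 = 11.
  |p(2)| = 11.
Check: |p(2)| = 11 ≤ 21 = M_tri(2). ✓ Equality does not hold at z = 2 (the coefficients have mixed signs, so the terms do not all align in phase there).

M_tri(2) = 21; |p(2)| = 11; equality at z=2: no.


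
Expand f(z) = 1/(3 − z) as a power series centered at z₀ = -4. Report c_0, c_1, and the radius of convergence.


Let w = z − z₀, so z = z₀ + w.
Then 3 − z = 3 − (z₀ + w) = (3 − z₀) − w = 7 − w.
f(z) = 1/(7 − w) = (1/(7)) · 1/(1 − w/(7)) = Σ_{n≥0} w^n / (7)^(n+1).
So c_n = 1/(7)^(n+1):
  c_0 = 1/(7)^1 = 1/7.
  c_1 = 1/(7)^2 = 1/49.
The series is valid for |w/d| < 1, i.e. |z − z₀| < |d|.
Radius of convergence: R = |3 − z₀| = |7| = 7 (distance from z₀ to the singularity z = 3).

c_0 = 1/7, c_1 = 1/49; R = 7.


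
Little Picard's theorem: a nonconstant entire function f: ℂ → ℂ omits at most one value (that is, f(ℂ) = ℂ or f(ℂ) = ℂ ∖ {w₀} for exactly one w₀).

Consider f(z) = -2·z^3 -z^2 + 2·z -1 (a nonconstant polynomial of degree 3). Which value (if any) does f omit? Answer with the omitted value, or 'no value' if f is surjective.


Little Picard bounds the complement of f(ℂ) to at most one point.
For every w ∈ ℂ, the equation p(z) − w = 0 is a nonconstant polynomial in z and hence has at least one root by the fundamental theorem of algebra. So p is surjective onto ℂ, omitting no value.

Omitted value: no value.


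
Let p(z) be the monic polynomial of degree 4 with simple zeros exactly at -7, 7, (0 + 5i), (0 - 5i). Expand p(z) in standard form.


The polynomial is p(z) = ∏_{α ∈ S} (z − α), where S = {-7, 7, (0 + 5i), (0 - 5i)}.
Expanding the product yields: p(z) = z^4 -24·z^2 -1225.
Note conjugate pairs combine to real quadratics: (z − (0+5i))(z − (0−5i)) = z² + 25.
The resulting polynomial has degree 4 and real coefficients as required.

p(z) = z^4 -24·z^2 -1225.


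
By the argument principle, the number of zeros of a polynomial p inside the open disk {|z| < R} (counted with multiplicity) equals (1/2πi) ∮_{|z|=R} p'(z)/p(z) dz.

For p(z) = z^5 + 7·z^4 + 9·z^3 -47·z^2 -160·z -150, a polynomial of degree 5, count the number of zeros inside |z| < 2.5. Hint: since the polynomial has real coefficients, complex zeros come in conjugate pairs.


The zeros of p are: (-3 + 1i), (-3 - 1i), 3, (-2 + 1i), (-2 - 1i).
Their magnitudes are: 3.162, 3.162, 3, 2.236, 2.236.
Zeros with |z| < R = 2.5: (-2 + 1i), (-2 - 1i).
Count = 2.
By the argument principle, (1/2πi) ∮_{|z|=R} p'(z)/p(z) dz equals exactly this count.

Number of zeros inside |z| < 2.5: 2.


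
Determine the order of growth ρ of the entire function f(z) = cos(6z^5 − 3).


Write cos(w) = (e^{iw} ± e^{−iw})/(2 or 2i), so |cos(w)| ≤ e^{|w|}. With w = 6z^5 − 3, |w| ≤ 6r^5 + 3 on |z|=r, giving M(r) ≤ e^{6r^5 + 3} and ρ ≤ 5. For the lower bound, choose z on |z|=r with 6z^5 purely imaginary of modulus 6r^5; then |cos(6z^5 − 3)| grows like e^{6r^5}/2, so ρ ≥ 5. Hence ρ = 5.
Therefore ρ = 5.

Order ρ = 5.


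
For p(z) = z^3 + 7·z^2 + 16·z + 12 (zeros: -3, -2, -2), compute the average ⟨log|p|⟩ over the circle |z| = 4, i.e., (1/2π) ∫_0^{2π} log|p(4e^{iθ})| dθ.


Zeros: -3, -2, -2; r = 4.
Inside |z| < r: -3, -2, -2. Outside (|z| ≥ r): ∅.
p(0) = 12, so log|p(0)| = log(12) = 2.4849.
Apply Jensen: I(r) = log|p(0)| + Σ_k log(r/|z_k|), summed over zeros inside |z| < r.
  log(r/|z_k|) for z_k = -3: log(4/3) = 0.2877
  log(r/|z_k|) for z_k = -2: log(4/2) = 0.6931
  log(r/|z_k|) for z_k = -2: log(4/2) = 0.6931
Sum over inside zeros: 1.6740.
I(r) = log|p(0)| + (inside sum) = 2.4849 + 1.6740 = 4.1589.
Closed form (all zeros inside, monic): I(r) = n·log(r) = 3·log(4) = 4.1589. ✓

I(r) ≈ 4.1589.


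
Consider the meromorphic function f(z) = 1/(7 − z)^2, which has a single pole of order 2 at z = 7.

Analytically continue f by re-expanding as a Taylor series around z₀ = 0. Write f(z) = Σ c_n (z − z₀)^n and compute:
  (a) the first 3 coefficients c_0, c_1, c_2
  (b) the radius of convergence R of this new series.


Let w = z − z₀, so z = z₀ + w.
Then 7 − z = 7 − (z₀ + w) = (7 − z₀) − w = 7 − w.
f(z) = 1/(7 − w)^2 = (1/(7)^2) · (1 − w/(7))^{−2}.
By the binomial series (1−u)^{−2} = Σ_{n≥0} C(n+1, 1) u^n for |u|<1, with u = w/(7):
  c_n = C(n+1, 1) / (7)^(n+2).
  c_0 = 1/(7)^2 = 1/49.
  c_1 = 2/(7)^3 = 2/343.
  c_2 = 3/(7)^4 = 3/2401.
The series is valid for |w/d| < 1, i.e. |z − z₀| < |d|.
Radius of convergence: R = |7 − z₀| = |7| = 7 (distance from z₀ to the singularity z = 7).

c_0 = 1/49, c_1 = 2/343, c_2 = 3/2401; R = 7.


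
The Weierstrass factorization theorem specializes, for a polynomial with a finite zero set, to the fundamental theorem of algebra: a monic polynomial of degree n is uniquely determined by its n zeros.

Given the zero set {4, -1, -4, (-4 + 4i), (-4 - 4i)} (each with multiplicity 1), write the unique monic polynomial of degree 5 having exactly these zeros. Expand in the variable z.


The polynomial is p(z) = ∏_{α ∈ S} (z − α), where S = {4, -1, -4, (-4 + 4i), (-4 - 4i)}.
Expanding the product yields: p(z) = z^5 + 9·z^4 + 24·z^3 -112·z^2 -640·z -512.
Note conjugate pairs combine to real quadratics: (z − (-4+4i))(z − (-4−4i)) = z² + 8z + 32.
The resulting polynomial has degree 5 and real coefficients as required.

p(z) = z^5 + 9·z^4 + 24·z^3 -112·z^2 -640·z -512.


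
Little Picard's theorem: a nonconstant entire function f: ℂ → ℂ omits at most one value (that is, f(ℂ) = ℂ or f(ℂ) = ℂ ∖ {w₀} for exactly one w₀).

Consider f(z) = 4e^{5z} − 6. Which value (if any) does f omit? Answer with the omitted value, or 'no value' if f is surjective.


Little Picard bounds the complement of f(ℂ) to at most one point.
e^{5z} is never zero on ℂ, so 4·e^{5z} takes every value in ℂ ∖ {0}. Adding -6 shifts the range to ℂ ∖ {-6}. Thus f omits exactly the value -6.

Omitted value: -6.


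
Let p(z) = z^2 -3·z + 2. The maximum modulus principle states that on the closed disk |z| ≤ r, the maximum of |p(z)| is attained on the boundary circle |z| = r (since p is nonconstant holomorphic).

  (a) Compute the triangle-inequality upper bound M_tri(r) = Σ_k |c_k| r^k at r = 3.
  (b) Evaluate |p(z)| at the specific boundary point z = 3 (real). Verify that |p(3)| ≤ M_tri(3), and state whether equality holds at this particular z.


Coefficients: c_0 = 2, c_1 = -3, c_2 = 1. Radius r = 3.
Part (a). Triangle bound: M_tri(r) = Σ_k |c_k| r^k
  = |2|·3^0 + |-3|·3^1 + |1|·3^2
  = 2 + 9 + 9 = 20.
This bounds M(r) := max_{|z|=r} |p(z)| from above; equality holds iff all terms c_k z^k can be made to align in phase at a single z on |z|=r.
Part (b). At z = 3 (real, on the circle |z| = r):
  p(3) = (2)·3^0 + (-3)·3^1 + (1)·3^2 = 2.
  |p(3)| = 2.
Check: |p(3)| = 2 ≤ 20 = M_tri(3). ✓ Equality does not hold at z = 3 (the coefficients have mixed signs, so the terms do not all align in phase there).

M_tri(3) = 20; |p(3)| = 2; equality at z=3: no.


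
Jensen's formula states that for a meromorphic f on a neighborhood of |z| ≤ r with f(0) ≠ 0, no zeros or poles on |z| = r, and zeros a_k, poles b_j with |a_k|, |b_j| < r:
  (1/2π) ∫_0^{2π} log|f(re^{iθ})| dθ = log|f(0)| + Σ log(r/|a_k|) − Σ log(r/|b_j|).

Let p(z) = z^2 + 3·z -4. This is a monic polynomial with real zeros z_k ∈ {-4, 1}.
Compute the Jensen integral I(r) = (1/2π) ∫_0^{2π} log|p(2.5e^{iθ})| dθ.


Zeros: -4, 1; r = 2.5.
Inside |z| < r: 1. Outside (|z| ≥ r): -4.
p(0) = -4, so log|p(0)| = log(4) = 1.3863.
Apply Jensen: I(r) = log|p(0)| + Σ_k log(r/|z_k|), summed over zeros inside |z| < r.
  log(r/|z_k|) for z_k = 1: log(2.5/1) = 0.9163
  Outside zeros (-4) contribute nothing to the Jensen sum.
Sum over inside zeros: 0.9163.
I(r) = log|p(0)| + (inside sum) = 1.3863 + 0.9163 = 2.3026.
Note: since some zeros are outside |z| ≤ r, the simplified n·log(r) form does NOT apply — only the inside zeros contribute.

I(r) ≈ 2.3026.


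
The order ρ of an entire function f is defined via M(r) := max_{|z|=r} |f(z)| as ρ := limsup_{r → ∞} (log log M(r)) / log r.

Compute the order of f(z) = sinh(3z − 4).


sinh(w) is a linear combination of e^{iw} and e^{−iw} (or e^w, e^{−w} in the hyperbolic case), so |sinh(w)| ≤ e^{|w|}. With w = 3z − 4, |w| ≤ 3|z| + 4 = 3r + 4 on |z| = r, giving M(r) ≤ e^{3r + 4}, so ρ ≤ 1. On a suitable ray (z = it for sin/cos; z = t for sinh/cosh, t real → ∞), |sinh(3z − 4)| grows like e^{3|t|}/2, so ρ ≥ 1. Hence ρ = 1.
Therefore ρ = 1.

Order ρ = 1.


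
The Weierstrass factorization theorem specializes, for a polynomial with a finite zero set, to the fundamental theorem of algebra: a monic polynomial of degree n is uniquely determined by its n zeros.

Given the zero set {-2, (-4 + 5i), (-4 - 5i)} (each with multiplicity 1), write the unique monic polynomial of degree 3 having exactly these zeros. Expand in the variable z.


The polynomial is p(z) = ∏_{α ∈ S} (z − α), where S = {-2, (-4 + 5i), (-4 - 5i)}.
Expanding the product yields: p(z) = z^3 + 10·z^2 + 57·z + 82.
Note conjugate pairs combine to real quadratics: (z − (-4+5i))(z − (-4−5i)) = z² + 8z + 41.
The resulting polynomial has degree 3 and real coefficients as required.

p(z) = z^3 + 10·z^2 + 57·z + 82.


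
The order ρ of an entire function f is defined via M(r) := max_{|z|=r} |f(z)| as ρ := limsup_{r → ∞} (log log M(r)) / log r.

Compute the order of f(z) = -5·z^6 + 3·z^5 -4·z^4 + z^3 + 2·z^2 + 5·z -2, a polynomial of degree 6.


|f(z)| ≤ Σ|c_k|·r^k = O(r^6) as r → ∞. Polynomial growth is O(e^{r^ε}) for every ε > 0 (since r^6/e^{r^ε} → 0), so ρ ≤ ε for all ε > 0, i.e. ρ = 0. Every nonconstant polynomial has order 0.
Therefore ρ = 0.

Order ρ = 0.


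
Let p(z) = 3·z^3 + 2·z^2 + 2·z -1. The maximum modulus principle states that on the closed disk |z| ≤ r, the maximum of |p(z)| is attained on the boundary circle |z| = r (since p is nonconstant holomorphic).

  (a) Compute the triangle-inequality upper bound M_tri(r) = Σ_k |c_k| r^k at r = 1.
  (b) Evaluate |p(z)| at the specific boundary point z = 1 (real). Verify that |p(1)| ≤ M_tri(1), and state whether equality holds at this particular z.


Coefficients: c_0 = -1, c_1 = 2, c_2 = 2, c_3 = 3. Radius r = 1.
Part (a). Triangle bound: M_tri(r) = Σ_k |c_k| r^k
  = |-1|·1^0 + |2|·1^1 + |2|·1^2 + |3|·1^3
  = 1 + 2 + 2 + 3 = 8.
This bounds M(r) := max_{|z|=r} |p(z)| from above; equality holds iff all terms c_k z^k can be made to align in phase at a single z on |z|=r.
Part (b). At z = 1 (real, on the circle |z| = r):
  p(1) = (-1)·1^0 + (2)·1^1 + (2)·1^2 + (3)·1^3 = 6.
  |p(1)| = 6.
Check: |p(1)| = 6 ≤ 8 = M_tri(1). ✓ Equality does not hold at z = 1 (the coefficients have mixed signs, so the terms do not all align in phase there).

M_tri(1) = 8; |p(1)| = 6; equality at z=1: no.


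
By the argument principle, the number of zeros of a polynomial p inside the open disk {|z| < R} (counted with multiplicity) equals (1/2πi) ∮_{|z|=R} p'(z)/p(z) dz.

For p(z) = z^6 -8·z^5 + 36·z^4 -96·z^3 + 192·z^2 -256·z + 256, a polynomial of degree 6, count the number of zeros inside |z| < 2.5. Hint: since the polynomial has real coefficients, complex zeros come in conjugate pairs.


The zeros of p are: (0 + 2i), (0 - 2i), (2 + 2i), (2 - 2i), (2 + 2i), (2 - 2i).
Their magnitudes are: 2, 2, 2.828, 2.828, 2.828, 2.828.
Zeros with |z| < R = 2.5: (0 + 2i), (0 - 2i).
Count = 2.
By the argument principle, (1/2πi) ∮_{|z|=R} p'(z)/p(z) dz equals exactly this count.

Number of zeros inside |z| < 2.5: 2.


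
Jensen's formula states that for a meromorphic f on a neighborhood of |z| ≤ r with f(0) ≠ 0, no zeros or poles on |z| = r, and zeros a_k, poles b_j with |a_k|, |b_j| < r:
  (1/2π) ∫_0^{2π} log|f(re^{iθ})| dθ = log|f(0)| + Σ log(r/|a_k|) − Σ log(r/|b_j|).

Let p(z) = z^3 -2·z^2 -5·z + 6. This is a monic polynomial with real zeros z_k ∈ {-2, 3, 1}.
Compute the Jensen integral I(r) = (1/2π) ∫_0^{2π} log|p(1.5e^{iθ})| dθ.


Zeros: -2, 1, 3; r = 1.5.
Inside |z| < r: 1. Outside (|z| ≥ r): -2, 3.
p(0) = 6, so log|p(0)| = log(6) = 1.7918.
Apply Jensen: I(r) = log|p(0)| + Σ_k log(r/|z_k|), summed over zeros inside |z| < r.
  log(r/|z_k|) for z_k = 1: log(1.5/1) = 0.4055
  Outside zeros (-2, 3) contribute nothing to the Jensen sum.
Sum over inside zeros: 0.4055.
I(r) = log|p(0)| + (inside sum) = 1.7918 + 0.4055 = 2.1972.
Note: since some zeros are outside |z| ≤ r, the simplified n·log(r) form does NOT apply — only the inside zeros contribute.

I(r) ≈ 2.1972.


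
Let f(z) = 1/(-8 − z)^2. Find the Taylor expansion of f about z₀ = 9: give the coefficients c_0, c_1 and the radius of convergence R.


Let w = z − z₀, so z = z₀ + w.
Then -8 − z = -8 − (z₀ + w) = (-8 − z₀) − w = -17 − w.
f(z) = 1/(-17 − w)^2 = (1/(-17)^2) · (1 − w/(-17))^{−2}.
By the binomial series (1−u)^{−2} = Σ_{n≥0} C(n+1, 1) u^n for |u|<1, with u = w/(-17):
  c_n = C(n+1, 1) / (-17)^(n+2).
  c_0 = 1/(-17)^2 = 1/289.
  c_1 = 2/(-17)^3 = -2/4913.
The series is valid for |w/d| < 1, i.e. |z − z₀| < |d|.
Radius of convergence: R = |-8 − z₀| = |-17| = 17 (distance from z₀ to the singularity z = -8).

c_0 = 1/289, c_1 = -2/4913; R = 17.


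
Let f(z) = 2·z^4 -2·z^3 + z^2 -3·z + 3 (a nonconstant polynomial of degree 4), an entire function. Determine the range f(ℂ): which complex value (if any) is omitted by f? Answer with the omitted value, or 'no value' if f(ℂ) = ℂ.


Little Picard bounds the complement of f(ℂ) to at most one point.
For every w ∈ ℂ, the equation p(z) − w = 0 is a nonconstant polynomial in z and hence has at least one root by the fundamental theorem of algebra. So p is surjective onto ℂ, omitting no value.

Omitted value: no value.


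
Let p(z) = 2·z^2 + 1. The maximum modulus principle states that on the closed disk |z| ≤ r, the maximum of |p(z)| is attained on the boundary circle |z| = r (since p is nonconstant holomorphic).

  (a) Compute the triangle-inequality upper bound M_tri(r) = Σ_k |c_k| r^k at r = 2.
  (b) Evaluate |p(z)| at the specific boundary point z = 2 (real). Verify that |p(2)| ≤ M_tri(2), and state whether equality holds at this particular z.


Coefficients: c_0 = 1, c_1 = 0, c_2 = 2. Radius r = 2.
Part (a). Triangle bound: M_tri(r) = Σ_k |c_k| r^k
  = |1|·2^0 + |0|·2^1 + |2|·2^2
  = 1 + 0 + 8 = 9.
This bounds M(r) := max_{|z|=r} |p(z)| from above; equality holds iff all terms c_k z^k can be made to align in phase at a single z on |z|=r.
Part (b). At z = 2 (real, on the circle |z| = r):
  p(2) = (1)·2^0 + (0)·2^1 + (2)·2^2 = 9.
  |p(2)| = 9.
Since all nonzero coefficients share the same sign, |p(2)| = 9 = M_tri(2); the triangle bound is attained at z = 2, so in fact M(r) = 9.

M_tri(2) = 9; |p(2)| = 9; equality at z=2: yes.


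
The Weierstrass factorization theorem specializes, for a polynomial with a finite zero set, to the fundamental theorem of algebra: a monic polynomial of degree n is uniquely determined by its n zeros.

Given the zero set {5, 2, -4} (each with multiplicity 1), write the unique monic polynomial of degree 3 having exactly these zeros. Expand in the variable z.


The polynomial is p(z) = ∏_{α ∈ S} (z − α), where S = {5, 2, -4}.
Expanding the product yields: p(z) = z^3 -3·z^2 -18·z + 40.
The resulting polynomial has degree 3 and real coefficients as required.

p(z) = z^3 -3·z^2 -18·z + 40.


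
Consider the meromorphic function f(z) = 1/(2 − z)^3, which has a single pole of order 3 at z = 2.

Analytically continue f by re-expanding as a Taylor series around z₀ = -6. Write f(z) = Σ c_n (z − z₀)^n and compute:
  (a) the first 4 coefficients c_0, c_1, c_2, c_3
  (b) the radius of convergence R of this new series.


Let w = z − z₀, so z = z₀ + w.
Then 2 − z = 2 − (z₀ + w) = (2 − z₀) − w = 8 − w.
f(z) = 1/(8 − w)^3 = (1/(8)^3) · (1 − w/(8))^{−3}.
By the binomial series (1−u)^{−3} = Σ_{n≥0} C(n+2, 2) u^n for |u|<1, with u = w/(8):
  c_n = C(n+2, 2) / (8)^(n+3).
  c_0 = 1/(8)^3 = 1/512.
  c_1 = 3/(8)^4 = 3/4096.
  c_2 = 6/(8)^5 = 3/16384.
  c_3 = 10/(8)^6 = 5/131072.
The series is valid for |w/d| < 1, i.e. |z − z₀| < |d|.
Radius of convergence: R = |2 − z₀| = |8| = 8 (distance from z₀ to the singularity z = 2).

c_0 = 1/512, c_1 = 3/4096, c_2 = 3/16384, c_3 = 5/131072; R = 8.


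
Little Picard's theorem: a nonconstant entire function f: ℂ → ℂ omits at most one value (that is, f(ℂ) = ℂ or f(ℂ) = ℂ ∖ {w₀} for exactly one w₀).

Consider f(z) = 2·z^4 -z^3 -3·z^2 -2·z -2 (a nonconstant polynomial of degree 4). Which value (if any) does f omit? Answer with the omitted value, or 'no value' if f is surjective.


Little Picard bounds the complement of f(ℂ) to at most one point.
For every w ∈ ℂ, the equation p(z) − w = 0 is a nonconstant polynomial in z and hence has at least one root by the fundamental theorem of algebra. So p is surjective onto ℂ, omitting no value.

Omitted value: no value.


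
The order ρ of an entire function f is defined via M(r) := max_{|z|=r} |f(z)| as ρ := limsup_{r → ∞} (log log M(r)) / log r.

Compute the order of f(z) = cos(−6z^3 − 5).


Write cos(w) = (e^{iw} ± e^{−iw})/(2 or 2i), so |cos(w)| ≤ e^{|w|}. With w = −6z^3 − 5, |w| ≤ 6r^3 + 5 on |z|=r, giving M(r) ≤ e^{6r^3 + 5} and ρ ≤ 3. For the lower bound, choose z on |z|=r with -6z^3 purely imaginary of modulus 6r^3; then |cos(−6z^3 − 5)| grows like e^{6r^3}/2, so ρ ≥ 3. Hence ρ = 3.
Therefore ρ = 3.

Order ρ = 3.


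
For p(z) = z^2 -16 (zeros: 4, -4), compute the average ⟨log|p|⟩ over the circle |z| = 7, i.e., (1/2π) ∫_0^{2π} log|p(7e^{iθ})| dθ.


Zeros: -4, 4; r = 7.
Inside |z| < r: -4, 4. Outside (|z| ≥ r): ∅.
p(0) = -16, so log|p(0)| = log(16) = 2.7726.
Apply Jensen: I(r) = log|p(0)| + Σ_k log(r/|z_k|), summed over zeros inside |z| < r.
  log(r/|z_k|) for z_k = 4: log(7/4) = 0.5596
  log(r/|z_k|) for z_k = -4: log(7/4) = 0.5596
Sum over inside zeros: 1.1192.
I(r) = log|p(0)| + (inside sum) = 2.7726 + 1.1192 = 3.8918.
Closed form (all zeros inside, monic): I(r) = n·log(r) = 2·log(7) = 3.8918. ✓

I(r) ≈ 3.8918.


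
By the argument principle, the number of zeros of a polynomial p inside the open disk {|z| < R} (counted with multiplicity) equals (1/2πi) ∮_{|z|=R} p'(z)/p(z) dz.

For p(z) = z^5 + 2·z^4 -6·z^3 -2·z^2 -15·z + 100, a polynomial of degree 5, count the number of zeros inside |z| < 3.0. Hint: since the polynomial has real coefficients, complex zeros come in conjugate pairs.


The zeros of p are: (-1 + 2i), (-1 - 2i), (2 + 1i), (2 - 1i), -4.
Their magnitudes are: 2.236, 2.236, 2.236, 2.236, 4.
Zeros with |z| < R = 3.0: (-1 + 2i), (-1 - 2i), (2 + 1i), (2 - 1i).
Count = 4.
By the argument principle, (1/2πi) ∮_{|z|=R} p'(z)/p(z) dz equals exactly this count.

Number of zeros inside |z| < 3.0: 4.


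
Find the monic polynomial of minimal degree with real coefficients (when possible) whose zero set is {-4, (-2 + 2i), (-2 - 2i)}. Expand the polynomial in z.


The polynomial is p(z) = ∏_{α ∈ S} (z − α), where S = {-4, (-2 + 2i), (-2 - 2i)}.
Expanding the product yields: p(z) = z^3 + 8·z^2 + 24·z + 32.
Note conjugate pairs combine to real quadratics: (z − (-2+2i))(z − (-2−2i)) = z² + 4z + 8.
The resulting polynomial has degree 3 and real coefficients as required.

p(z) = z^3 + 8·z^2 + 24·z + 32.


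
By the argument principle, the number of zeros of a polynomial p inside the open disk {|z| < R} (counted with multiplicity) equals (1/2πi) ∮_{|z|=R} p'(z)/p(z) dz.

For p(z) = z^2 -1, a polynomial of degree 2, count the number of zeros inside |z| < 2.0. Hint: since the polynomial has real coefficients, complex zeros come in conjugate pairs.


The zeros of p are: 1, -1.
Their magnitudes are: 1, 1.
Zeros with |z| < R = 2.0: 1, -1.
Count = 2.
By the argument principle, (1/2πi) ∮_{|z|=R} p'(z)/p(z) dz equals exactly this count.

Number of zeros inside |z| < 2.0: 2.


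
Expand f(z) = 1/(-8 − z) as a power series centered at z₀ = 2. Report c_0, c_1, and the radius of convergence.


Let w = z − z₀, so z = z₀ + w.
Then -8 − z = -8 − (z₀ + w) = (-8 − z₀) − w = -10 − w.
f(z) = 1/(-10 − w) = (1/(-10)) · 1/(1 − w/(-10)) = Σ_{n≥0} w^n / (-10)^(n+1).
So c_n = 1/(-10)^(n+1):
  c_0 = 1/(-10)^1 = -1/10.
  c_1 = 1/(-10)^2 = 1/100.
The series is valid for |w/d| < 1, i.e. |z − z₀| < |d|.
Radius of convergence: R = |-8 − z₀| = |-10| = 10 (distance from z₀ to the singularity z = -8).

c_0 = -1/10, c_1 = 1/100; R = 10.


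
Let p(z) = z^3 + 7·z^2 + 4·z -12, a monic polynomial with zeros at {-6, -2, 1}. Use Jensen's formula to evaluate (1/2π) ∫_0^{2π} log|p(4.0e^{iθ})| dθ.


Zeros: -6, -2, 1; r = 4.0.
Inside |z| < r: -2, 1. Outside (|z| ≥ r): -6.
p(0) = -12, so log|p(0)| = log(12) = 2.4849.
Apply Jensen: I(r) = log|p(0)| + Σ_k log(r/|z_k|), summed over zeros inside |z| < r.
  log(r/|z_k|) for z_k = -2: log(4.0/2) = 0.6931
  log(r/|z_k|) for z_k = 1: log(4.0/1) = 1.3863
  Outside zeros (-6) contribute nothing to the Jensen sum.
Sum over inside zeros: 2.0794.
I(r) = log|p(0)| + (inside sum) = 2.4849 + 2.0794 = 4.5643.
Note: since some zeros are outside |z| ≤ r, the simplified n·log(r) form does NOT apply — only the inside zeros contribute.

I(r) ≈ 4.5643.


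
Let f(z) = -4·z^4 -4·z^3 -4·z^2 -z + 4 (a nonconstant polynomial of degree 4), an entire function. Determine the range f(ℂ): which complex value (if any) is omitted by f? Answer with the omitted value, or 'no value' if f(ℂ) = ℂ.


Little Picard bounds the complement of f(ℂ) to at most one point.
For every w ∈ ℂ, the equation p(z) − w = 0 is a nonconstant polynomial in z and hence has at least one root by the fundamental theorem of algebra. So p is surjective onto ℂ, omitting no value.

Omitted value: no value.


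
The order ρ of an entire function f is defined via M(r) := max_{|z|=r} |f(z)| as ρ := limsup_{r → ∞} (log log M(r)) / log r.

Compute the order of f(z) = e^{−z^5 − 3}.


|e^{−z^5 − 3}| = e^{Re(-1·z^5) + -3} ≤ e^{1|z|^5 + -3} = e^{1r^5 + -3} on |z| = r, so ρ ≤ 5. Choosing z on |z|=r so that -1·z^5 is real positive (always possible by picking arg z appropriately) gives |f(z)| = e^{1r^5 + -3}, matching the bound. The additive constant -3 does not affect log log M(r) ~ 5·log r. Hence ρ = 5.
Therefore ρ = 5.

Order ρ = 5.


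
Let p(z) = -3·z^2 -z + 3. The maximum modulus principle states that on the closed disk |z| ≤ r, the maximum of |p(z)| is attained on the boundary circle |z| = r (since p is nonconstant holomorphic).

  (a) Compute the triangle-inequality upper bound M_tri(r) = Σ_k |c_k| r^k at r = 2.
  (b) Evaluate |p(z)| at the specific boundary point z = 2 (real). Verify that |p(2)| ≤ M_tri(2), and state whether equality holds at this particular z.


Coefficients: c_0 = 3, c_1 = -1, c_2 = -3. Radius r = 2.
Part (a). Triangle bound: M_tri(r) = Σ_k |c_k| r^k
  = |3|·2^0 + |-1|·2^1 + |-3|·2^2
  = 3 + 2 + 12 = 17.
This bounds M(r) := max_{|z|=r} |p(z)| from above; equality holds iff all terms c_k z^k can be made to align in phase at a single z on |z|=r.
Part (b). At z = 2 (real, on the circle |z| = r):
  p(2) = (3)·2^0 + (-1)·2^1 + (-3)·2^2 = -11.
  |p(2)| = 11.
Check: |p(2)| = 11 ≤ 17 = M_tri(2). ✓ Equality does not hold at z = 2 (the coefficients have mixed signs, so the terms do not all align in phase there).

M_tri(2) = 17; |p(2)| = 11; equality at z=2: no.


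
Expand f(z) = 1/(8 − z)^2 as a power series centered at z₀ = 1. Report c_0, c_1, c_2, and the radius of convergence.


Let w = z − z₀, so z = z₀ + w.
Then 8 − z = 8 − (z₀ + w) = (8 − z₀) − w = 7 − w.
f(z) = 1/(7 − w)^2 = (1/(7)^2) · (1 − w/(7))^{−2}.
By the binomial series (1−u)^{−2} = Σ_{n≥0} C(n+1, 1) u^n for |u|<1, with u = w/(7):
  c_n = C(n+1, 1) / (7)^(n+2).
  c_0 = 1/(7)^2 = 1/49.
  c_1 = 2/(7)^3 = 2/343.
  c_2 = 3/(7)^4 = 3/2401.
The series is valid for |w/d| < 1, i.e. |z − z₀| < |d|.
Radius of convergence: R = |8 − z₀| = |7| = 7 (distance from z₀ to the singularity z = 8).

c_0 = 1/49, c_1 = 2/343, c_2 = 3/2401; R = 7.


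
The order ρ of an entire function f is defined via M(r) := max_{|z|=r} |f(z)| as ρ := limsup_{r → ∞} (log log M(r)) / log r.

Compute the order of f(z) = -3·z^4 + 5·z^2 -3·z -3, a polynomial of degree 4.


|f(z)| ≤ Σ|c_k|·r^k = O(r^4) as r → ∞. Polynomial growth is O(e^{r^ε}) for every ε > 0 (since r^4/e^{r^ε} → 0), so ρ ≤ ε for all ε > 0, i.e. ρ = 0. Every nonconstant polynomial has order 0.
Therefore ρ = 0.

Order ρ = 0.


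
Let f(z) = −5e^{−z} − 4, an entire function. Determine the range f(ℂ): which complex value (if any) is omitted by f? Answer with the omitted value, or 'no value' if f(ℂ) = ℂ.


Little Picard bounds the complement of f(ℂ) to at most one point.
e^{−z} is never zero on ℂ, so -5·e^{−z} takes every value in ℂ ∖ {0}. Adding -4 shifts the range to ℂ ∖ {-4}. Thus f omits exactly the value -4.

Omitted value: -4.


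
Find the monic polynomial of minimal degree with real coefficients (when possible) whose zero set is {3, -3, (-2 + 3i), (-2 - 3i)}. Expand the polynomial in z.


The polynomial is p(z) = ∏_{α ∈ S} (z − α), where S = {3, -3, (-2 + 3i), (-2 - 3i)}.
Expanding the product yields: p(z) = z^4 + 4·z^3 + 4·z^2 -36·z -117.
Note conjugate pairs combine to real quadratics: (z − (-2+3i))(z − (-2−3i)) = z² + 4z + 13.
The resulting polynomial has degree 4 and real coefficients as required.

p(z) = z^4 + 4·z^3 + 4·z^2 -36·z -117.


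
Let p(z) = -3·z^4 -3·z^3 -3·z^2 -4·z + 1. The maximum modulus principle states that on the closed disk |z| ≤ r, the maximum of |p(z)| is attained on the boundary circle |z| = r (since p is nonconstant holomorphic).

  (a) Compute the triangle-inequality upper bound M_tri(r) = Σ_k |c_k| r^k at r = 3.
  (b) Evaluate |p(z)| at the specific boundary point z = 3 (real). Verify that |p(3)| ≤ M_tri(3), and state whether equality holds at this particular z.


Coefficients: c_0 = 1, c_1 = -4, c_2 = -3, c_3 = -3, c_4 = -3. Radius r = 3.
Part (a). Triangle bound: M_tri(r) = Σ_k |c_k| r^k
  = |1|·3^0 + |-4|·3^1 + |-3|·3^2 + |-3|·3^3 + |-3|·3^4
  = 1 + 12 + 27 + 81 + 243 = 364.
This bounds M(r) := max_{|z|=r} |p(z)| from above; equality holds iff all terms c_k z^k can be made to align in phase at a single z on |z|=r.
Part (b). At z = 3 (real, on the circle |z| = r):
  p(3) = (1)·3^0 + (-4)·3^1 + (-3)·3^2 + (-3)·3^3 + (-3)·3^4 = -362.
  |p(3)| = 362.
Check: |p(3)| = 362 ≤ 364 = M_tri(3). ✓ Equality does not hold at z = 3 (the coefficients have mixed signs, so the terms do not all align in phase there).

M_tri(3) = 364; |p(3)| = 362; equality at z=3: no.
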